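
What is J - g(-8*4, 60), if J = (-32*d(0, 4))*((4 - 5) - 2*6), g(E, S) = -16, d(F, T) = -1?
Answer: -400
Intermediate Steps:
J = -416 (J = (-32*(-1))*((4 - 5) - 2*6) = 32*(-1 - 12) = 32*(-13) = -416)
J - g(-8*4, 60) = -416 - 1*(-16) = -416 + 16 = -400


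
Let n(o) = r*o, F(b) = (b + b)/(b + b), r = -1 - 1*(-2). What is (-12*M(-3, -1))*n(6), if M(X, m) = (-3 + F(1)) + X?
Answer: 360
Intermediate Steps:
r = 1 (r = -1 + 2 = 1)
F(b) = 1 (F(b) = (2*b)/((2*b)) = (2*b)*(1/(2*b)) = 1)
M(X, m) = -2 + X (M(X, m) = (-3 + 1) + X = -2 + X)
n(o) = o (n(o) = 1*o = o)
(-12*M(-3, -1))*n(6) = -12*(-2 - 3)*6 = -12*(-5)*6 = 60*6 = 360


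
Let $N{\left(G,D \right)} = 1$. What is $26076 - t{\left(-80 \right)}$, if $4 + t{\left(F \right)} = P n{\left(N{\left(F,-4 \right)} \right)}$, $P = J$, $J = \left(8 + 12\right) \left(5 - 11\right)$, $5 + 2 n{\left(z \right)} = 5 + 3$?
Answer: $26260$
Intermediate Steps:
$n{\left(z \right)} = \frac{3}{2}$ ($n{\left(z \right)} = - \frac{5}{2} + \frac{5 + 3}{2} = - \frac{5}{2} + \frac{1}{2} \cdot 8 = - \frac{5}{2} + 4 = \frac{3}{2}$)
$J = -120$ ($J = 20 \left(-6\right) = -120$)
$P = -120$
$t{\left(F \right)} = -184$ ($t{\left(F \right)} = -4 - 180 = -184$)
$26076 - t{\left(-80 \right)} = 26076 - -184 = 26076 + 184 = 26260$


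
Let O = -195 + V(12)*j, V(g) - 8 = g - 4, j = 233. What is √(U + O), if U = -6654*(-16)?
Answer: √109997 ≈ 331.66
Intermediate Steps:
V(g) = 4 + g (V(g) = 8 + (g - 4) = 8 + (-4 + g) = 4 + g)
U = 106464
O = 3533 (O = -195 + (4 + 12)*233 = -195 + 16*233 = -195 + 3728 = 3533)
√(U + O) = √(106464 + 3533) = √109997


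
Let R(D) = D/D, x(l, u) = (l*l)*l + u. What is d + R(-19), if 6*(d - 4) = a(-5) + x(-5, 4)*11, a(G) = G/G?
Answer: -650/3 ≈ -216.67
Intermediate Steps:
x(l, u) = u + l**3 (x(l, u) = l**2*l + u = l**3 + u = u + l**3)
a(G) = 1
d = -653/3 (d = 4 + (1 + (4 + (-5)**3)*11)/6 = 4 + (1 + (4 - 125)*11)/6 = 4 + (1 - 121*11)/6 = 4 + (1 - 1331)/6 = 4 + (1/6)*(-1330) = 4 - 665/3 = -653/3 ≈ -217.67)
R(D) = 1
d + R(-19) = -653/3 + 1 = -650/3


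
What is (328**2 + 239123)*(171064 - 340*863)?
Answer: -42421681692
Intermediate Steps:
(328**2 + 239123)*(171064 - 340*863) = (107584 + 239123)*(171064 - 293420) = 346707*(-122356) = -42421681692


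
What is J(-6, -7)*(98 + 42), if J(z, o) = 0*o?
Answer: 0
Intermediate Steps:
J(z, o) = 0
J(-6, -7)*(98 + 42) = 0*(98 + 42) = 0*140 = 0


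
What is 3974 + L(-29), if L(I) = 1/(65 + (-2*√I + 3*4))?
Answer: 24022907/6045 + 2*I*√29/6045 ≈ 3974.0 + 0.0017817*I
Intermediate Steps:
L(I) = 1/(77 - 2*√I) (L(I) = 1/(65 + (-2*√I + 12)) = 1/(65 + (12 - 2*√I)) = 1/(77 - 2*√I))
3974 + L(-29) = 3974 - 1/(-77 + 2*√(-29)) = 3974 - 1/(-77 + 2*(I*√29)) = 3974 - 1/(-77 + 2*I*√29)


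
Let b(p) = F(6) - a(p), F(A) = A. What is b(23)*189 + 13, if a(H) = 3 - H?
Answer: 4927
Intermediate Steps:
b(p) = 3 + p (b(p) = 6 - (3 - p) = 6 + (-3 + p) = 3 + p)
b(23)*189 + 13 = (3 + 23)*189 + 13 = 26*189 + 13 = 4914 + 13 = 4927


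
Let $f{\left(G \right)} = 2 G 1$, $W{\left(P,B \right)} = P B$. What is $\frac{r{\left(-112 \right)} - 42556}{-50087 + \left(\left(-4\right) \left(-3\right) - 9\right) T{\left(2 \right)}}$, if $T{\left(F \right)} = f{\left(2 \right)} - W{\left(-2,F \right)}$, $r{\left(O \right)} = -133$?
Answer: $\frac{42689}{50063} \approx 0.85271$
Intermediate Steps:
$W{\left(P,B \right)} = B P$
$f{\left(G \right)} = 2 G$
$T{\left(F \right)} = 4 + 2 F$ ($T{\left(F \right)} = 2 \cdot 2 - F \left(-2\right) = 4 - - 2 F = 4 + 2 F$)
$\frac{r{\left(-112 \right)} - 42556}{-50087 + \left(\left(-4\right) \left(-3\right) - 9\right) T{\left(2 \right)}} = \frac{-133 - 42556}{-50087 + \left(\left(-4\right) \left(-3\right) - 9\right) \left(4 + 2 \cdot 2\right)} = - \frac{42689}{-50087 + \left(12 - 9\right) \left(4 + 4\right)} = - \frac{42689}{-50087 + 3 \cdot 8} = - \frac{42689}{-50087 + 24} = - \frac{42689}{-50063} = \left(-42689\right) \left(- \frac{1}{50063}\right) = \frac{42689}{50063}$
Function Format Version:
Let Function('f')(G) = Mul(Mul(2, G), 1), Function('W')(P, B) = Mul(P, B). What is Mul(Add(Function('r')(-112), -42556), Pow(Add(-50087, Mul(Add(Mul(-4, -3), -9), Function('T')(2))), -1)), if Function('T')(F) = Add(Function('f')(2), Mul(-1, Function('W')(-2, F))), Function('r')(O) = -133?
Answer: Rational(42689, 50063) ≈ 0.85271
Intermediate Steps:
Function('W')(P, B) = Mul(B, P)
Function('f')(G) = Mul(2, G)
Function('T')(F) = Add(4, Mul(2, F)) (Function('T')(F) = Add(Mul(2, 2), Mul(-1, Mul(F, -2))) = Add(4, Mul(-1, Mul(-2, F))) = Add(4, Mul(2, F)))
Mul(Add(Function('r')(-112), -42556), Pow(Add(-50087, Mul(Add(Mul(-4, -3), -9), Function('T')(2))), -1)) = Mul(Add(-133, -42556), Pow(Add(-50087, Mul(Add(Mul(-4, -3), -9), Add(4, Mul(2, 2)))), -1)) = Mul(-42689, Pow(Add(-50087, Mul(Add(12, -9), Add(4, 4))), -1)) = Mul(-42689, Pow(Add(-50087, Mul(3, 8)), -1)) = Mul(-42689, Pow(Add(-50087, 24), -1)) = Mul(-42689, Pow(-50063, -1)) = Mul(-42689, Rational(-1, 50063)) = Rational(42689, 50063)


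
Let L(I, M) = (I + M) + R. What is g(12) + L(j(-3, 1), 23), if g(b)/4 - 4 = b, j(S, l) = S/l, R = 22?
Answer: 106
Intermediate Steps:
g(b) = 16 + 4*b
L(I, M) = 22 + I + M (L(I, M) = (I + M) + 22 = 22 + I + M)
g(12) + L(j(-3, 1), 23) = (16 + 4*12) + (22 - 3/1 + 23) = (16 + 48) + (22 - 3*1 + 23) = 64 + (22 - 3 + 23) = 64 + 42 = 106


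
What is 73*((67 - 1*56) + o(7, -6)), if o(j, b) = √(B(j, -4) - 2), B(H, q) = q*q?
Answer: 803 + 73*√14 ≈ 1076.1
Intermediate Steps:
B(H, q) = q²
o(j, b) = √14 (o(j, b) = √((-4)² - 2) = √(16 - 2) = √14)
73*((67 - 1*56) + o(7, -6)) = 73*((67 - 1*56) + √14) = 73*((67 - 56) + √14) = 73*(11 + √14) = 803 + 73*√14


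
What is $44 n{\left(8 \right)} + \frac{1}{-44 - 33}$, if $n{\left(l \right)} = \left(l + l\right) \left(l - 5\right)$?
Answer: $\frac{162623}{77} \approx 2112.0$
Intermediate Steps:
$n{\left(l \right)} = 2 l \left(-5 + l\right)$
$44 n{\left(8 \right)} + \frac{1}{-44 - 33} = 44 \cdot 2 \cdot 8 \left(-5 + 8\right) + \frac{1}{-44 - 33} = 44 \cdot 2 \cdot 8 \cdot 3 + \frac{1}{-77} = 44 \cdot 48 - \frac{1}{77} = 2112 - \frac{1}{77} = \frac{162623}{77}$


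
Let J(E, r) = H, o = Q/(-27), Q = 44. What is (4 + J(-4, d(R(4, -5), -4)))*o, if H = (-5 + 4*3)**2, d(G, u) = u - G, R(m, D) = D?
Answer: -2332/27 ≈ -86.370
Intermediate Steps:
H = 49 (H = (-5 + 12)**2 = 7**2 = 49)
o = -44/27 (o = 44/(-27) = 44*(-1/27) = -44/27 ≈ -1.6296)
J(E, r) = 49
(4 + J(-4, d(R(4, -5), -4)))*o = (4 + 49)*(-44/27) = 53*(-44/27) = -2332/27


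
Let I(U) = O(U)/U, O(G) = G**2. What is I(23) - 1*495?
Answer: -472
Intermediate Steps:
I(U) = U (I(U) = U**2/U = U)
I(23) - 1*495 = 23 - 1*495 = 23 - 495 = -472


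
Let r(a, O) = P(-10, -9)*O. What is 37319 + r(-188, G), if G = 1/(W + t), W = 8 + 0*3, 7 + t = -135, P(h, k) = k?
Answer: 5000755/134 ≈ 37319.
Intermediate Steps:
t = -142 (t = -7 - 135 = -142)
W = 8 (W = 8 + 0 = 8)
G = -1/134 (G = 1/(8 - 142) = 1/(-134) = -1/134 ≈ -0.0074627)
r(a, O) = -9*O
37319 + r(-188, G) = 37319 - 9*(-1/134) = 37319 + 9/134 = 5000755/134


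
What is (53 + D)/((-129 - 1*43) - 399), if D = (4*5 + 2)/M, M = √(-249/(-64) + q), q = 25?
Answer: -2455/24553 ≈ -0.099988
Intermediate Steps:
M = 43/8 (M = √(-249/(-64) + 25) = √(-249*(-1/64) + 25) = √(249/64 + 25) = √(1849/64) = 43/8 ≈ 5.3750)
D = 176/43 (D = (4*5 + 2)/(43/8) = (20 + 2)*(8/43) = 22*(8/43) = 176/43 ≈ 4.0930)
(53 + D)/((-129 - 1*43) - 399) = (53 + 176/43)/((-129 - 1*43) - 399) = 2455/(43*((-129 - 43) - 399)) = 2455/(43*(-172 - 399)) = (2455/43)/(-571) = (2455/43)*(-1/571) = -2455/24553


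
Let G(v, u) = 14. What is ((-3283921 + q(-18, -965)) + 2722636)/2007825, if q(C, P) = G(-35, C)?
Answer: -561271/2007825 ≈ -0.27954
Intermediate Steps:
q(C, P) = 14
((-3283921 + q(-18, -965)) + 2722636)/2007825 = ((-3283921 + 14) + 2722636)/2007825 = (-3283907 + 2722636)*(1/2007825) = -561271*1/2007825 = -561271/2007825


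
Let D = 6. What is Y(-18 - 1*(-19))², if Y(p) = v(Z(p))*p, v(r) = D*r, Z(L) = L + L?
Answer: 144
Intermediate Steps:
Z(L) = 2*L
v(r) = 6*r
Y(p) = 12*p² (Y(p) = (6*(2*p))*p = (12*p)*p = 12*p²)
Y(-18 - 1*(-19))² = (12*(-18 - 1*(-19))²)² = (12*(-18 + 19)²)² = (12*1²)² = (12*1)² = 12² = 144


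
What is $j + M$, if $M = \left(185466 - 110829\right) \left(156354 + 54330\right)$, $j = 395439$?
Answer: $15725217147$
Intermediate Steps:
$M = 15724821708$ ($M = 74637 \cdot 210684 = 15724821708$)
$j + M = 395439 + 15724821708 = 15725217147$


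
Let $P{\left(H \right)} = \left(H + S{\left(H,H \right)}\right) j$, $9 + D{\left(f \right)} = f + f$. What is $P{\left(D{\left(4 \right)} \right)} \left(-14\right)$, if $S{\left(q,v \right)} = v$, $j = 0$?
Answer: $0$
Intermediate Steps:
$D{\left(f \right)} = -9 + 2 f$ ($D{\left(f \right)} = -9 + \left(f + f\right) = -9 + 2 f$)
$P{\left(H \right)} = 0$ ($P{\left(H \right)} = \left(H + H\right) 0 = 2 H 0 = 0$)
$P{\left(D{\left(4 \right)} \right)} \left(-14\right) = 0 \left(-14\right) = 0$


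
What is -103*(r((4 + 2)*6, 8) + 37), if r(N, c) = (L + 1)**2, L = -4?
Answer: -4738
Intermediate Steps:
r(N, c) = 9 (r(N, c) = (-4 + 1)**2 = (-3)**2 = 9)
-103*(r((4 + 2)*6, 8) + 37) = -103*(9 + 37) = -103*46 = -4738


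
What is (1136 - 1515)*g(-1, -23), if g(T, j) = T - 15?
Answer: 6064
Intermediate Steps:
g(T, j) = -15 + T
(1136 - 1515)*g(-1, -23) = (1136 - 1515)*(-15 - 1) = -379*(-16) = 6064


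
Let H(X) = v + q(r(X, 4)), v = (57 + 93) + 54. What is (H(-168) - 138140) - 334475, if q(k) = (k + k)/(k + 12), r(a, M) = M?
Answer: -944821/2 ≈ -4.7241e+5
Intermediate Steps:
v = 204 (v = 150 + 54 = 204)
q(k) = 2*k/(12 + k) (q(k) = (2*k)/(12 + k) = 2*k/(12 + k))
H(X) = 409/2 (H(X) = 204 + 2*4/(12 + 4) = 204 + 2*4/16 = 204 + 2*4*(1/16) = 204 + ½ = 409/2)
(H(-168) - 138140) - 334475 = (409/2 - 138140) - 334475 = -275871/2 - 334475 = -944821/2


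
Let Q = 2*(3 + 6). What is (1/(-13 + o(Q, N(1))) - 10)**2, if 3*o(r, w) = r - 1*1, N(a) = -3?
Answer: 49729/484 ≈ 102.75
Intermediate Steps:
Q = 18 (Q = 2*9 = 18)
o(r, w) = -1/3 + r/3 (o(r, w) = (r - 1*1)/3 = (r - 1)/3 = (-1 + r)/3 = -1/3 + r/3)
(1/(-13 + o(Q, N(1))) - 10)**2 = (1/(-13 + (-1/3 + (1/3)*18)) - 10)**2 = (1/(-13 + (-1/3 + 6)) - 10)**2 = (1/(-13 + 17/3) - 10)**2 = (1/(-22/3) - 10)**2 = (-3/22 - 10)**2 = (-223/22)**2 = 49729/484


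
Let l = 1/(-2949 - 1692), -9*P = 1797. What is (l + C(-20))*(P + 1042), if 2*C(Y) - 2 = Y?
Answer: -15078970/1989 ≈ -7581.2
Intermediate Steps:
P = -599/3 (P = -1/9*1797 = -599/3 ≈ -199.67)
C(Y) = 1 + Y/2
l = -1/4641 (l = 1/(-4641) = -1/4641 ≈ -0.00021547)
(l + C(-20))*(P + 1042) = (-1/4641 + (1 + (1/2)*(-20)))*(-599/3 + 1042) = (-1/4641 + (1 - 10))*(2527/3) = (-1/4641 - 9)*(2527/3) = -41770/4641*2527/3 = -15078970/1989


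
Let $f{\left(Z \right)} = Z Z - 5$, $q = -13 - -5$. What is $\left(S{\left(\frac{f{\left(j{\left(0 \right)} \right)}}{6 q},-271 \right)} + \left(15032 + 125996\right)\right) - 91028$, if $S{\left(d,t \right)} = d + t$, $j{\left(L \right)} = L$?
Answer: $\frac{2386997}{48} \approx 49729.0$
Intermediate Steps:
$q = -8$ ($q = -13 + 5 = -8$)
$f{\left(Z \right)} = -5 + Z^{2}$ ($f{\left(Z \right)} = Z^{2} - 5 = -5 + Z^{2}$)
$\left(S{\left(\frac{f{\left(j{\left(0 \right)} \right)}}{6 q},-271 \right)} + \left(15032 + 125996\right)\right) - 91028 = \left(\left(\frac{-5 + 0^{2}}{6 \left(-8\right)} - 271\right) + \left(15032 + 125996\right)\right) - 91028 = \left(\left(\frac{-5 + 0}{-48} - 271\right) + 141028\right) - 91028 = \left(\left(\left(-5\right) \left(- \frac{1}{48}\right) - 271\right) + 141028\right) - 91028 = \left(\left(\frac{5}{48} - 271\right) + 141028\right) - 91028 = \left(- \frac{13003}{48} + 141028\right) - 91028 = \frac{6756341}{48} - 91028 = \frac{2386997}{48}$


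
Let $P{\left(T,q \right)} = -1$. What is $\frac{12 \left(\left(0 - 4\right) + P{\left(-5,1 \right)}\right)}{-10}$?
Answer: $6$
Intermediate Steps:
$\frac{12 \left(\left(0 - 4\right) + P{\left(-5,1 \right)}\right)}{-10} = \frac{12 \left(\left(0 - 4\right) - 1\right)}{-10} = - \frac{12 \left(-4 - 1\right)}{10} = - \frac{12 \left(-5\right)}{10} = \left(- \frac{1}{10}\right) \left(-60\right) = 6$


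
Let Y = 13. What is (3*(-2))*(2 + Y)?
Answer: -90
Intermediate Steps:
(3*(-2))*(2 + Y) = (3*(-2))*(2 + 13) = -6*15 = -90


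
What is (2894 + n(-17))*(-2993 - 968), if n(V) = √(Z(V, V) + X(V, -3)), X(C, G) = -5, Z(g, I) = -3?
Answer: -11463134 - 7922*I*√2 ≈ -1.1463e+7 - 11203.0*I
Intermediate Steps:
n(V) = 2*I*√2 (n(V) = √(-3 - 5) = √(-8) = 2*I*√2)
(2894 + n(-17))*(-2993 - 968) = (2894 + 2*I*√2)*(-2993 - 968) = (2894 + 2*I*√2)*(-3961) = -11463134 - 7922*I*√2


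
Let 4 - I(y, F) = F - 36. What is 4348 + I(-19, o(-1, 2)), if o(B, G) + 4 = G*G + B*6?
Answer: 4394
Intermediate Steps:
o(B, G) = -4 + G² + 6*B (o(B, G) = -4 + (G*G + B*6) = -4 + (G² + 6*B) = -4 + G² + 6*B)
I(y, F) = 40 - F (I(y, F) = 4 - (F - 36) = 4 - (-36 + F) = 4 + (36 - F) = 40 - F)
4348 + I(-19, o(-1, 2)) = 4348 + (40 - (-4 + 2² + 6*(-1))) = 4348 + (40 - (-4 + 4 - 6)) = 4348 + (40 - 1*(-6)) = 4348 + (40 + 6) = 4348 + 46 = 4394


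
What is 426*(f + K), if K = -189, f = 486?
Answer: 126522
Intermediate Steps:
426*(f + K) = 426*(486 - 189) = 426*297 = 126522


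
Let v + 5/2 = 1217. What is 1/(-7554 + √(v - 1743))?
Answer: -15108/114126889 - I*√2114/114126889 ≈ -0.00013238 - 4.0287e-7*I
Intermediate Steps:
v = 2429/2 (v = -5/2 + 1217 = 2429/2 ≈ 1214.5)
1/(-7554 + √(v - 1743)) = 1/(-7554 + √(2429/2 - 1743)) = 1/(-7554 + √(-1057/2)) = 1/(-7554 + I*√2114/2)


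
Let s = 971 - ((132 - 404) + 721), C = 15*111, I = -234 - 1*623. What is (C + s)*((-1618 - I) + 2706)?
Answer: 4253715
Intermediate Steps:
I = -857 (I = -234 - 623 = -857)
C = 1665
s = 522 (s = 971 - (-272 + 721) = 971 - 1*449 = 971 - 449 = 522)
(C + s)*((-1618 - I) + 2706) = (1665 + 522)*((-1618 - 1*(-857)) + 2706) = 2187*((-1618 + 857) + 2706) = 2187*(-761 + 2706) = 2187*1945 = 4253715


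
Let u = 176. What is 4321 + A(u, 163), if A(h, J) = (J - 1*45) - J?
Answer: 4276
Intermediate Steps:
A(h, J) = -45 (A(h, J) = (J - 45) - J = (-45 + J) - J = -45)
4321 + A(u, 163) = 4321 - 45 = 4276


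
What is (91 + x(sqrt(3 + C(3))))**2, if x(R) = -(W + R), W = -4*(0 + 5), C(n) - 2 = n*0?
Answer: (111 - sqrt(5))**2 ≈ 11830.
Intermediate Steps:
C(n) = 2 (C(n) = 2 + n*0 = 2 + 0 = 2)
W = -20 (W = -4*5 = -20)
x(R) = 20 - R (x(R) = -(-20 + R) = 20 - R)
(91 + x(sqrt(3 + C(3))))**2 = (91 + (20 - sqrt(3 + 2)))**2 = (91 + (20 - sqrt(5)))**2 = (111 - sqrt(5))**2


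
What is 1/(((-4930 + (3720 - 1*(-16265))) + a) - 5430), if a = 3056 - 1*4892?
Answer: 1/7789 ≈ 0.00012839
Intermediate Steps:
a = -1836 (a = 3056 - 4892 = -1836)
1/(((-4930 + (3720 - 1*(-16265))) + a) - 5430) = 1/(((-4930 + (3720 - 1*(-16265))) - 1836) - 5430) = 1/(((-4930 + (3720 + 16265)) - 1836) - 5430) = 1/(((-4930 + 19985) - 1836) - 5430) = 1/((15055 - 1836) - 5430) = 1/(13219 - 5430) = 1/7789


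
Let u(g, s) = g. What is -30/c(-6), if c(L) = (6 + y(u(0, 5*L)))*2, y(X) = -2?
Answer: -15/4 ≈ -3.7500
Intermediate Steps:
c(L) = 8 (c(L) = (6 - 2)*2 = 4*2 = 8)
-30/c(-6) = -30/8 = (1/8)*(-30) = -15/4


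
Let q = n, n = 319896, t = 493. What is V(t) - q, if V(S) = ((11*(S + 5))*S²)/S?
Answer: 2380758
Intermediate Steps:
q = 319896
V(S) = S*(55 + 11*S) (V(S) = ((11*(5 + S))*S²)/S = ((55 + 11*S)*S²)/S = (S²*(55 + 11*S))/S = S*(55 + 11*S))
V(t) - q = 11*493*(5 + 493) - 1*319896 = 11*493*498 - 319896 = 2700654 - 319896 = 2380758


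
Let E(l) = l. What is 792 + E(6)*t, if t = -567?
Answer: -2610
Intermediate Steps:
792 + E(6)*t = 792 + 6*(-567) = 792 - 3402 = -2610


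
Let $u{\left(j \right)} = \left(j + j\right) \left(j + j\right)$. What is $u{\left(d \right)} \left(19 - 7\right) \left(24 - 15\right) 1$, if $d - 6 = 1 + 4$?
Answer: $52272$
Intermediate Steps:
$d = 11$ ($d = 6 + \left(1 + 4\right) = 6 + 5 = 11$)
$u{\left(j \right)} = 4 j^{2}$ ($u{\left(j \right)} = 2 j 2 j = 4 j^{2}$)
$u{\left(d \right)} \left(19 - 7\right) \left(24 - 15\right) 1 = 4 \cdot 11^{2} \left(19 - 7\right) \left(24 - 15\right) 1 = 4 \cdot 121 \cdot 12 \cdot 9 \cdot 1 = 484 \cdot 108 \cdot 1 = 52272 \cdot 1 = 52272$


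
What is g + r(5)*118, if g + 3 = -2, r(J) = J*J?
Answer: 2945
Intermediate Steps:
r(J) = J**2
g = -5 (g = -3 - 2 = -5)
g + r(5)*118 = -5 + 5**2*118 = -5 + 25*118 = -5 + 2950 = 2945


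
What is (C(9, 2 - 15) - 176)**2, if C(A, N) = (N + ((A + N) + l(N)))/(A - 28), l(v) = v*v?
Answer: 33856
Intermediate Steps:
l(v) = v**2
C(A, N) = (A + N**2 + 2*N)/(-28 + A) (C(A, N) = (N + ((A + N) + N**2))/(A - 28) = (N + (A + N + N**2))/(-28 + A) = (A + N**2 + 2*N)/(-28 + A))
(C(9, 2 - 15) - 176)**2 = ((9 + (2 - 15)**2 + 2*(2 - 15))/(-28 + 9) - 176)**2 = ((9 + (-13)**2 + 2*(-13))/(-19) - 176)**2 = (-(9 + 169 - 26)/19 - 176)**2 = (-1/19*152 - 176)**2 = (-8 - 176)**2 = (-184)**2 = 33856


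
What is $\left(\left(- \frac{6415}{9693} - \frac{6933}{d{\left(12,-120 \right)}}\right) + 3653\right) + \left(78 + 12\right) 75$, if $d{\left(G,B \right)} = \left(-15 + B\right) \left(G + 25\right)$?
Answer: $\frac{18656013787}{1793205} \approx 10404.0$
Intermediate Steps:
$d{\left(G,B \right)} = \left(-15 + B\right) \left(25 + G\right)$
$\left(\left(- \frac{6415}{9693} - \frac{6933}{d{\left(12,-120 \right)}}\right) + 3653\right) + \left(78 + 12\right) 75 = \left(\left(- \frac{6415}{9693} - \frac{6933}{-375 - 180 + 25 \left(-120\right) - 1440}\right) + 3653\right) + \left(78 + 12\right) 75 = \left(\left(\left(-6415\right) \frac{1}{9693} - \frac{6933}{-375 - 180 - 3000 - 1440}\right) + 3653\right) + 90 \cdot 75 = \left(\left(- \frac{6415}{9693} - \frac{6933}{-4995}\right) + 3653\right) + 6750 = \left(\left(- \frac{6415}{9693} - - \frac{2311}{1665}\right) + 3653\right) + 6750 = \left(\left(- \frac{6415}{9693} + \frac{2311}{1665}\right) + 3653\right) + 6750 = \left(\frac{1302172}{1793205} + 3653\right) + 6750 = \frac{6551880037}{1793205} + 6750 = \frac{18656013787}{1793205}$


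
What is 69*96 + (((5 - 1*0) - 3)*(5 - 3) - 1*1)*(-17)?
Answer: 6573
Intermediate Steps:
69*96 + (((5 - 1*0) - 3)*(5 - 3) - 1*1)*(-17) = 6624 + (((5 + 0) - 3)*2 - 1)*(-17) = 6624 + ((5 - 3)*2 - 1)*(-17) = 6624 + (2*2 - 1)*(-17) = 6624 + (4 - 1)*(-17) = 6624 + 3*(-17) = 6624 - 51 = 6573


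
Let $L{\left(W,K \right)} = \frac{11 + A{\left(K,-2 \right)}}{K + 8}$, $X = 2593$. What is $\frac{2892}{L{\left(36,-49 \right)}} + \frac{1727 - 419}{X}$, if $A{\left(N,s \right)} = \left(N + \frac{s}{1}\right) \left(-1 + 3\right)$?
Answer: $\frac{307576224}{235963} \approx 1303.5$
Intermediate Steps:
$A{\left(N,s \right)} = 2 N + 2 s$ ($A{\left(N,s \right)} = \left(N + s 1\right) 2 = \left(N + s\right) 2 = 2 N + 2 s$)
$L{\left(W,K \right)} = \frac{7 + 2 K}{8 + K}$ ($L{\left(W,K \right)} = \frac{11 + \left(2 K + 2 \left(-2\right)\right)}{K + 8} = \frac{11 + \left(2 K - 4\right)}{8 + K} = \frac{11 + \left(-4 + 2 K\right)}{8 + K} = \frac{7 + 2 K}{8 + K}$)
$\frac{2892}{L{\left(36,-49 \right)}} + \frac{1727 - 419}{X} = \frac{2892}{\frac{1}{8 - 49} \left(7 + 2 \left(-49\right)\right)} + \frac{1727 - 419}{2593} = \frac{2892}{\frac{1}{-41} \left(7 - 98\right)} + \left(1727 - 419\right) \frac{1}{2593} = \frac{2892}{\left(- \frac{1}{41}\right) \left(-91\right)} + 1308 \cdot \frac{1}{2593} = \frac{2892}{\frac{91}{41}} + \frac{1308}{2593} = 2892 \cdot \frac{41}{91} + \frac{1308}{2593} = \frac{118572}{91} + \frac{1308}{2593} = \frac{307576224}{235963}$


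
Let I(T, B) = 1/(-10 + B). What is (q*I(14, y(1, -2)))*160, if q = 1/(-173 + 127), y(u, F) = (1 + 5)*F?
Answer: 40/253 ≈ 0.15810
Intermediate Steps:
y(u, F) = 6*F
q = -1/46 (q = 1/(-46) = -1/46 ≈ -0.021739)
(q*I(14, y(1, -2)))*160 = -1/(46*(-10 + 6*(-2)))*160 = -1/(46*(-10 - 12))*160 = -1/46/(-22)*160 = -1/46*(-1/22)*160 = (1/1012)*160 = 40/253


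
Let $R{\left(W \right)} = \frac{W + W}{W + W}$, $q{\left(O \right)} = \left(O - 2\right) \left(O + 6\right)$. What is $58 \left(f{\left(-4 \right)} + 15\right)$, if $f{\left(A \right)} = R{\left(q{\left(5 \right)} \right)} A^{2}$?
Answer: $1798$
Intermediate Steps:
$q{\left(O \right)} = \left(-2 + O\right) \left(6 + O\right)$
$R{\left(W \right)} = 1$ ($R{\left(W \right)} = \frac{2 W}{2 W} = 2 W \frac{1}{2 W} = 1$)
$f{\left(A \right)} = A^{2}$ ($f{\left(A \right)} = 1 A^{2} = A^{2}$)
$58 \left(f{\left(-4 \right)} + 15\right) = 58 \left(\left(-4\right)^{2} + 15\right) = 58 \left(16 + 15\right) = 58 \cdot 31 = 1798$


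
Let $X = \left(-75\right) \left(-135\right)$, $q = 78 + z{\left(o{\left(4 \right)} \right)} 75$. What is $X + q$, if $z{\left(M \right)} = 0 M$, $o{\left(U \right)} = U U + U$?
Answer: $10203$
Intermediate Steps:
$o{\left(U \right)} = U + U^{2}$ ($o{\left(U \right)} = U^{2} + U = U + U^{2}$)
$z{\left(M \right)} = 0$
$q = 78$ ($q = 78 + 0 \cdot 75 = 78 + 0 = 78$)
$X = 10125$
$X + q = 10125 + 78 = 10203$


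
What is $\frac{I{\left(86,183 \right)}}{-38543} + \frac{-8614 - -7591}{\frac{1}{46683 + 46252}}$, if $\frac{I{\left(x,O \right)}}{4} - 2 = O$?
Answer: $- \frac{3664379560955}{38543} \approx -9.5073 \cdot 10^{7}$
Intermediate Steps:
$I{\left(x,O \right)} = 8 + 4 O$
$\frac{I{\left(86,183 \right)}}{-38543} + \frac{-8614 - -7591}{\frac{1}{46683 + 46252}} = \frac{8 + 4 \cdot 183}{-38543} + \frac{-8614 - -7591}{\frac{1}{46683 + 46252}} = \left(8 + 732\right) \left(- \frac{1}{38543}\right) + \frac{-8614 + 7591}{\frac{1}{92935}} = 740 \left(- \frac{1}{38543}\right) - 1023 \frac{1}{\frac{1}{92935}} = - \frac{740}{38543} - 95072505 = - \frac{3664379560955}{38543}$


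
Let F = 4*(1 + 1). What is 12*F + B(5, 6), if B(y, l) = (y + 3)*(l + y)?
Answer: 184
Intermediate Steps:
B(y, l) = (3 + y)*(l + y)
F = 8 (F = 4*2 = 8)
12*F + B(5, 6) = 12*8 + (5² + 3*6 + 3*5 + 6*5) = 96 + (25 + 18 + 15 + 30) = 96 + 88 = 184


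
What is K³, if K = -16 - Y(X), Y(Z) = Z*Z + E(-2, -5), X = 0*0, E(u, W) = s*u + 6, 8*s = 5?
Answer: -571787/64 ≈ -8934.2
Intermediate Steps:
s = 5/8 (s = (⅛)*5 = 5/8 ≈ 0.62500)
E(u, W) = 6 + 5*u/8 (E(u, W) = 5*u/8 + 6 = 6 + 5*u/8)
X = 0
Y(Z) = 19/4 + Z² (Y(Z) = Z*Z + (6 + (5/8)*(-2)) = Z² + (6 - 5/4) = Z² + 19/4 = 19/4 + Z²)
K = -83/4 (K = -16 - (19/4 + 0²) = -16 - (19/4 + 0) = -16 - 1*19/4 = -16 - 19/4 = -83/4 ≈ -20.750)
K³ = (-83/4)³ = -571787/64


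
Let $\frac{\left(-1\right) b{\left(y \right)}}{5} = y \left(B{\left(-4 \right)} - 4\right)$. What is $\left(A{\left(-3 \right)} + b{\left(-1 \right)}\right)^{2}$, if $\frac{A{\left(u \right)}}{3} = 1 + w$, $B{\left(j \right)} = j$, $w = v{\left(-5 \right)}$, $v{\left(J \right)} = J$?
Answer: $2704$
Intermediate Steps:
$w = -5$
$A{\left(u \right)} = -12$ ($A{\left(u \right)} = 3 \left(1 - 5\right) = 3 \left(-4\right) = -12$)
$b{\left(y \right)} = 40 y$ ($b{\left(y \right)} = - 5 y \left(-4 - 4\right) = - 5 y \left(-8\right) = - 5 \left(- 8 y\right) = 40 y$)
$\left(A{\left(-3 \right)} + b{\left(-1 \right)}\right)^{2} = \left(-12 + 40 \left(-1\right)\right)^{2} = \left(-12 - 40\right)^{2} = \left(-52\right)^{2} = 2704$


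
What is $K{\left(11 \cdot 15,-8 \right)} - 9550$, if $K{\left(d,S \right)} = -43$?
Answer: $-9593$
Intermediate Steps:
$K{\left(11 \cdot 15,-8 \right)} - 9550 = -43 - 9550 = -9593$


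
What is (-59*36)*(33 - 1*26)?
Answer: -14868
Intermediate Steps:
(-59*36)*(33 - 1*26) = -2124*(33 - 26) = -2124*7 = -14868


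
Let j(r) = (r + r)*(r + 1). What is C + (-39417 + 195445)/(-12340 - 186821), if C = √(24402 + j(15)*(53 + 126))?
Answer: -156028/199161 + 9*√1362 ≈ 331.36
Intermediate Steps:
j(r) = 2*r*(1 + r) (j(r) = (2*r)*(1 + r) = 2*r*(1 + r))
C = 9*√1362 (C = √(24402 + (2*15*(1 + 15))*(53 + 126)) = √(24402 + (2*15*16)*179) = √(24402 + 480*179) = √(24402 + 85920) = √110322 = 9*√1362 ≈ 332.15)
C + (-39417 + 195445)/(-12340 - 186821) = 9*√1362 + (-39417 + 195445)/(-12340 - 186821) = 9*√1362 + 156028/(-199161) = 9*√1362 + 156028*(-1/199161) = 9*√1362 - 156028/199161 = -156028/199161 + 9*√1362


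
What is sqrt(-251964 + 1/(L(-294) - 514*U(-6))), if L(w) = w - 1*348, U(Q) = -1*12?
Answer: I*sqrt(854904780682)/1842 ≈ 501.96*I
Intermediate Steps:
U(Q) = -12
L(w) = -348 + w (L(w) = w - 348 = -348 + w)
sqrt(-251964 + 1/(L(-294) - 514*U(-6))) = sqrt(-251964 + 1/((-348 - 294) - 514*(-12))) = sqrt(-251964 + 1/(-642 + 6168)) = sqrt(-251964 + 1/5526) = sqrt(-1392353063/5526) = I*sqrt(854904780682)/1842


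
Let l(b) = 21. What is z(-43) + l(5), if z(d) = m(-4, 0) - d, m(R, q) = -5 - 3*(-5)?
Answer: 74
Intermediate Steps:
m(R, q) = 10 (m(R, q) = -5 + 15 = 10)
z(d) = 10 - d
z(-43) + l(5) = (10 - 1*(-43)) + 21 = (10 + 43) + 21 = 53 + 21 = 74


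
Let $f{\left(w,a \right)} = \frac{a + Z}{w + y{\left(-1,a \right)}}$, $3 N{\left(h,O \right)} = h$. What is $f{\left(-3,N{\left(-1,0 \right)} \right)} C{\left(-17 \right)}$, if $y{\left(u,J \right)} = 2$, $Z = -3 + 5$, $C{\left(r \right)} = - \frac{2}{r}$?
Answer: $- \frac{10}{51} \approx -0.19608$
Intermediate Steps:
$N{\left(h,O \right)} = \frac{h}{3}$
$Z = 2$
$f{\left(w,a \right)} = \frac{2 + a}{2 + w}$ ($f{\left(w,a \right)} = \frac{a + 2}{w + 2} = \frac{2 + a}{2 + w}$)
$f{\left(-3,N{\left(-1,0 \right)} \right)} C{\left(-17 \right)} = \frac{2 + \frac{1}{3} \left(-1\right)}{2 - 3} \left(- \frac{2}{-17}\right) = \frac{2 - \frac{1}{3}}{-1} \left(\left(-2\right) \left(- \frac{1}{17}\right)\right) = \left(-1\right) \frac{5}{3} \cdot \frac{2}{17} = \left(- \frac{5}{3}\right) \frac{2}{17} = - \frac{10}{51}$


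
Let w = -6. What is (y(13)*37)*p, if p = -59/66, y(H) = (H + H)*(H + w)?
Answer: -198653/33 ≈ -6019.8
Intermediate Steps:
y(H) = 2*H*(-6 + H) (y(H) = (H + H)*(H - 6) = (2*H)*(-6 + H) = 2*H*(-6 + H))
p = -59/66 (p = -59*1/66 = -59/66 ≈ -0.89394)
(y(13)*37)*p = ((2*13*(-6 + 13))*37)*(-59/66) = ((2*13*7)*37)*(-59/66) = (182*37)*(-59/66) = 6734*(-59/66) = -198653/33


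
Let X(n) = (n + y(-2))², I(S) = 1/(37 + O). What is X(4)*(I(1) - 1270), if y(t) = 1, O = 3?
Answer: -253995/8 ≈ -31749.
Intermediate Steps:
I(S) = 1/40 (I(S) = 1/(37 + 3) = 1/40)
X(n) = (1 + n)² (X(n) = (n + 1)² = (1 + n)²)
X(4)*(I(1) - 1270) = (1 + 4)²*(1/40 - 1270) = 5²*(-50799/40) = 25*(-50799/40) = -253995/8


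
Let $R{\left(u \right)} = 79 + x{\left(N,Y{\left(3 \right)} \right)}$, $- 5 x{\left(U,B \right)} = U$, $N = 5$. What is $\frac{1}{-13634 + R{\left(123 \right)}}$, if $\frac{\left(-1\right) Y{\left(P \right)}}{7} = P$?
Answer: $- \frac{1}{13556} \approx -7.3768 \cdot 10^{-5}$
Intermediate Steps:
$Y{\left(P \right)} = - 7 P$
$x{\left(U,B \right)} = - \frac{U}{5}$
$R{\left(u \right)} = 78$ ($R{\left(u \right)} = 79 - 1 = 78$)
$\frac{1}{-13634 + R{\left(123 \right)}} = \frac{1}{-13634 + 78} = \frac{1}{-13556} = - \frac{1}{13556}$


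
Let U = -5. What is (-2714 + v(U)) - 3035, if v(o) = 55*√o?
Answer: -5749 + 55*I*√5 ≈ -5749.0 + 122.98*I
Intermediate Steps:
(-2714 + v(U)) - 3035 = (-2714 + 55*√(-5)) - 3035 = (-2714 + 55*(I*√5)) - 3035 = (-2714 + 55*I*√5) - 3035 = -5749 + 55*I*√5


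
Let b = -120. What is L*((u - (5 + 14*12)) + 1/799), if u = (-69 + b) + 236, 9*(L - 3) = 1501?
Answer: -153828344/7191 ≈ -21392.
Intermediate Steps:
L = 1528/9 (L = 3 + (⅑)*1501 = 3 + 1501/9 = 1528/9 ≈ 169.78)
u = 47 (u = (-69 - 120) + 236 = -189 + 236 = 47)
L*((u - (5 + 14*12)) + 1/799) = 1528*((47 - (5 + 14*12)) + 1/799)/9 = 1528*((47 - (5 + 168)) + 1/799)/9 = 1528*((47 - 1*173) + 1/799)/9 = 1528*((47 - 173) + 1/799)/9 = 1528*(-126 + 1/799)/9 = (1528/9)*(-100673/799) = -153828344/7191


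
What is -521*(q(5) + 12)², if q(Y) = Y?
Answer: -150569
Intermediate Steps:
-521*(q(5) + 12)² = -521*(5 + 12)² = -521*17² = -521*289 = -150569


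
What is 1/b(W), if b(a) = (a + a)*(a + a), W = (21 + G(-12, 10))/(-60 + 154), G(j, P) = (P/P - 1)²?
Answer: 2209/441 ≈ 5.0091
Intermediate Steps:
G(j, P) = 0 (G(j, P) = (1 - 1)² = 0² = 0)
W = 21/94 (W = (21 + 0)/(-60 + 154) = 21/94 ≈ 0.22340)
b(a) = 4*a² (b(a) = (2*a)*(2*a) = 4*a²)
1/b(W) = 1/(4*(21/94)²) = 1/(4*(441/8836)) = 1/(441/2209) = 2209/441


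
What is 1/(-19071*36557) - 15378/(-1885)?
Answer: 63439122449/7776222255 ≈ 8.1581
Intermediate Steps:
1/(-19071*36557) - 15378/(-1885) = -1/19071*1/36557 - 15378*(-1/1885) = -1/697178547 + 15378/1885 = 63439122449/7776222255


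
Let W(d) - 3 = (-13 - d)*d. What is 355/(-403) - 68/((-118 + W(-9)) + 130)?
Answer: -2677/1209 ≈ -2.2142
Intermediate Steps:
W(d) = 3 + d*(-13 - d) (W(d) = 3 + (-13 - d)*d = 3 + d*(-13 - d))
355/(-403) - 68/((-118 + W(-9)) + 130) = 355/(-403) - 68/((-118 + (3 - 1*(-9)² - 13*(-9))) + 130) = 355*(-1/403) - 68/((-118 + (3 - 1*81 + 117)) + 130) = -355/403 - 68/((-118 + (3 - 81 + 117)) + 130) = -355/403 - 68/((-118 + 39) + 130) = -355/403 - 68/(-79 + 130) = -355/403 - 68/51 = -355/403 - 68*1/51 = -355/403 - 4/3 = -2677/1209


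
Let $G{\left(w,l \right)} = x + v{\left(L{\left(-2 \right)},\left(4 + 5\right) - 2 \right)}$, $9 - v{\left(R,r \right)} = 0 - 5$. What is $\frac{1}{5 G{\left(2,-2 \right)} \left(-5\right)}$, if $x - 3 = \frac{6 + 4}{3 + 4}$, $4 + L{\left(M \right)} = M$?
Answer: $- \frac{7}{3225} \approx -0.0021705$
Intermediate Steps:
$L{\left(M \right)} = -4 + M$
$v{\left(R,r \right)} = 14$ ($v{\left(R,r \right)} = 9 - \left(0 - 5\right) = 9 - -5 = 9 + 5 = 14$)
$x = \frac{31}{7}$ ($x = 3 + \frac{6 + 4}{3 + 4} = 3 + \frac{10}{7} = \frac{31}{7} \approx 4.4286$)
$G{\left(w,l \right)} = \frac{129}{7}$ ($G{\left(w,l \right)} = \frac{31}{7} + 14 = \frac{129}{7}$)
$\frac{1}{5 G{\left(2,-2 \right)} \left(-5\right)} = \frac{1}{5 \cdot \frac{129}{7} \left(-5\right)} = \frac{1}{\frac{645}{7} \left(-5\right)} = \frac{1}{- \frac{3225}{7}} = - \frac{7}{3225}$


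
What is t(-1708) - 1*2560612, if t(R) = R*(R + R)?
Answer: 3273916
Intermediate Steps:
t(R) = 2*R**2 (t(R) = R*(2*R) = 2*R**2)
t(-1708) - 1*2560612 = 2*(-1708)**2 - 1*2560612 = 2*2917264 - 2560612 = 5834528 - 2560612 = 3273916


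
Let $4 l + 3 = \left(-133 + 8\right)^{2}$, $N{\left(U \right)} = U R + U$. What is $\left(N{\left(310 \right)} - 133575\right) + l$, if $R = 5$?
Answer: $- \frac{255619}{2} \approx -1.2781 \cdot 10^{5}$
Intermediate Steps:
$N{\left(U \right)} = 6 U$ ($N{\left(U \right)} = U 5 + U = 5 U + U = 6 U$)
$l = \frac{7811}{2}$ ($l = - \frac{3}{4} + \frac{\left(-133 + 8\right)^{2}}{4} = - \frac{3}{4} + \frac{\left(-125\right)^{2}}{4} = - \frac{3}{4} + \frac{1}{4} \cdot 15625 = - \frac{3}{4} + \frac{15625}{4} = \frac{7811}{2} \approx 3905.5$)
$\left(N{\left(310 \right)} - 133575\right) + l = \left(6 \cdot 310 - 133575\right) + \frac{7811}{2} = \left(1860 - 133575\right) + \frac{7811}{2} = -131715 + \frac{7811}{2} = - \frac{255619}{2}$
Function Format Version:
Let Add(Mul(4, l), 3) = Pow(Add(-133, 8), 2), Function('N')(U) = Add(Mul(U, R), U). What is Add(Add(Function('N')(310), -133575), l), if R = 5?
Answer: Rational(-255619, 2) ≈ -1.2781e+5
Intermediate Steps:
Function('N')(U) = Mul(6, U) (Function('N')(U) = Add(Mul(U, 5), U) = Add(Mul(5, U), U) = Mul(6, U))
l = Rational(7811, 2) (l = Add(Rational(-3, 4), Mul(Rational(1, 4), Pow(Add(-133, 8), 2))) = Add(Rational(-3, 4), Mul(Rational(1, 4), Pow(-125, 2))) = Add(Rational(-3, 4), Mul(Rational(1, 4), 15625)) = Add(Rational(-3, 4), Rational(15625, 4)) = Rational(7811, 2) ≈ 3905.5)
Add(Add(Function('N')(310), -133575), l) = Add(Add(Mul(6, 310), -133575), Rational(7811, 2)) = Add(Add(1860, -133575), Rational(7811, 2)) = Add(-131715, Rational(7811, 2)) = Rational(-255619, 2)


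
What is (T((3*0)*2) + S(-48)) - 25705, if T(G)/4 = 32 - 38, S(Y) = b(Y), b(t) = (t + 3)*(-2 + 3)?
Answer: -25774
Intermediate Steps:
b(t) = 3 + t (b(t) = (3 + t)*1 = 3 + t)
S(Y) = 3 + Y
T(G) = -24 (T(G) = 4*(32 - 38) = 4*(-6) = -24)
(T((3*0)*2) + S(-48)) - 25705 = (-24 + (3 - 48)) - 25705 = (-24 - 45) - 25705 = -69 - 25705 = -25774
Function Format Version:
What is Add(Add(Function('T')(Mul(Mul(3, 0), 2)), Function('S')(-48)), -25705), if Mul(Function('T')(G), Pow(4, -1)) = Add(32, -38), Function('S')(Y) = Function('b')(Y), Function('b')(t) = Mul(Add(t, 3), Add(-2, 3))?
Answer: -25774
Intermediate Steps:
Function('b')(t) = Add(3, t) (Function('b')(t) = Mul(Add(3, t), 1) = Add(3, t))
Function('S')(Y) = Add(3, Y)
Function('T')(G) = -24 (Function('T')(G) = Mul(4, Add(32, -38)) = Mul(4, -6) = -24)
Add(Add(Function('T')(Mul(Mul(3, 0), 2)), Function('S')(-48)), -25705) = Add(Add(-24, Add(3, -48)), -25705) = Add(Add(-24, -45), -25705) = Add(-69, -25705) = -25774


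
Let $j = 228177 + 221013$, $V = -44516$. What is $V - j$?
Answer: $-493706$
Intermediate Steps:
$j = 449190$
$V - j = -44516 - 449190 = -493706$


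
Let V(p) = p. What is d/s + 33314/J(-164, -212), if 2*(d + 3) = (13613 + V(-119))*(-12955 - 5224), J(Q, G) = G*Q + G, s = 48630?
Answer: -353066812523/140038190 ≈ -2521.2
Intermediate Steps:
J(Q, G) = G + G*Q
d = -122653716 (d = -3 + ((13613 - 119)*(-12955 - 5224))/2 = -3 + (13494*(-18179))/2 = -3 + (½)*(-245307426) = -3 - 122653713 = -122653716)
d/s + 33314/J(-164, -212) = -122653716/48630 + 33314/((-212*(1 - 164))) = -122653716*1/48630 + 33314/((-212*(-163))) = -20442286/8105 + 33314/34556 = -20442286/8105 + 33314*(1/34556) = -20442286/8105 + 16657/17278 = -353066812523/140038190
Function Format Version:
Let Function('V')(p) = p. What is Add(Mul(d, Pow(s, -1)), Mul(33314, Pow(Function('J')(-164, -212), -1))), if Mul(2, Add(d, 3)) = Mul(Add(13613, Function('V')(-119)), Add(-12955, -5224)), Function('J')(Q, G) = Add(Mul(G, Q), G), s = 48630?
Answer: Rational(-353066812523, 140038190) ≈ -2521.2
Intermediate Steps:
Function('J')(Q, G) = Add(G, Mul(G, Q))
d = -122653716 (d = Add(-3, Mul(Rational(1, 2), Mul(Add(13613, -119), Add(-12955, -5224)))) = Add(-3, Mul(Rational(1, 2), Mul(13494, -18179))) = Add(-3, Mul(Rational(1, 2), -245307426)) = Add(-3, -122653713) = -122653716)
Add(Mul(d, Pow(s, -1)), Mul(33314, Pow(Function('J')(-164, -212), -1))) = Add(Mul(-122653716, Pow(48630, -1)), Mul(33314, Pow(Mul(-212, Add(1, -164)), -1))) = Add(Mul(-122653716, Rational(1, 48630)), Mul(33314, Pow(Mul(-212, -163), -1))) = Add(Rational(-20442286, 8105), Mul(33314, Pow(34556, -1))) = Add(Rational(-20442286, 8105), Mul(33314, Rational(1, 34556))) = Add(Rational(-20442286, 8105), Rational(16657, 17278)) = Rational(-353066812523, 140038190)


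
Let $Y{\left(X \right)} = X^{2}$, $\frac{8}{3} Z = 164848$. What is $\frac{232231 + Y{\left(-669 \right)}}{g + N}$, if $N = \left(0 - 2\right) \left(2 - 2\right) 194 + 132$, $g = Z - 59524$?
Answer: $\frac{339896}{1213} \approx 280.21$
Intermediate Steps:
$Z = 61818$ ($Z = \frac{3}{8} \cdot 164848 = 61818$)
$g = 2294$ ($g = 61818 - 59524 = 2294$)
$N = 132$ ($N = \left(0 - 2\right) 0 \cdot 194 + 132 = \left(-2\right) 0 \cdot 194 + 132 = 0 \cdot 194 + 132 = 0 + 132 = 132$)
$\frac{232231 + Y{\left(-669 \right)}}{g + N} = \frac{232231 + \left(-669\right)^{2}}{2294 + 132} = \frac{232231 + 447561}{2426} = 679792 \cdot \frac{1}{2426} = \frac{339896}{1213}$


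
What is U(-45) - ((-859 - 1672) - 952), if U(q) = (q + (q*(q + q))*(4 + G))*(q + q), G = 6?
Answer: -3637467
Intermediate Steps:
U(q) = 2*q*(q + 20*q²) (U(q) = (q + (q*(q + q))*(4 + 6))*(q + q) = (q + (q*(2*q))*10)*(2*q) = (q + (2*q²)*10)*(2*q) = (q + 20*q²)*(2*q) = 2*q*(q + 20*q²))
U(-45) - ((-859 - 1672) - 952) = (-45)²*(2 + 40*(-45)) - ((-859 - 1672) - 952) = 2025*(2 - 1800) - (-2531 - 952) = 2025*(-1798) - 1*(-3483) = -3640950 + 3483 = -3637467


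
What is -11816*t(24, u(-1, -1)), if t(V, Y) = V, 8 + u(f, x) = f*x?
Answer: -283584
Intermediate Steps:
u(f, x) = -8 + f*x
-11816*t(24, u(-1, -1)) = -11816*24 = -283584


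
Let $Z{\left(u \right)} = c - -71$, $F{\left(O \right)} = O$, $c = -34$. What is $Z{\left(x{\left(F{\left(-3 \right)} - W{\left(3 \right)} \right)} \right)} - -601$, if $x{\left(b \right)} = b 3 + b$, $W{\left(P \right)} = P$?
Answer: $638$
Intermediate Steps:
$x{\left(b \right)} = 4 b$ ($x{\left(b \right)} = 3 b + b = 4 b$)
$Z{\left(u \right)} = 37$ ($Z{\left(u \right)} = -34 - -71 = -34 + 71 = 37$)
$Z{\left(x{\left(F{\left(-3 \right)} - W{\left(3 \right)} \right)} \right)} - -601 = 37 - -601 = 37 + 601 = 638$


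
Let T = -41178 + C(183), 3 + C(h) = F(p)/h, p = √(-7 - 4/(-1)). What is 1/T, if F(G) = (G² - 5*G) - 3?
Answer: -459703869/18931080101572 + 305*I*√3/18931080101572 ≈ -2.4283e-5 + 2.7905e-11*I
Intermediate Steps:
p = I*√3 (p = √(-7 - 4*(-1)) = √(-7 + 4) = √(-3) = I*√3 ≈ 1.732*I)
F(G) = -3 + G² - 5*G
C(h) = -3 + (-6 - 5*I*√3)/h (C(h) = -3 + (-3 + (I*√3)² - 5*I*√3)/h = -3 + (-3 - 3 - 5*I*√3)/h = -3 + (-6 - 5*I*√3)/h)
T = -2512043/61 - 5*I*√3/183 (T = -41178 + (-6 - 3*183 - 5*I*√3)/183 = -41178 + (-6 - 549 - 5*I*√3)/183 = -41178 + (-555 - 5*I*√3)/183 = -41178 + (-185/61 - 5*I*√3/183) = -2512043/61 - 5*I*√3/183 ≈ -41181.0 - 0.047324*I)
1/T = 1/(-2512043/61 - 5*I*√3/183)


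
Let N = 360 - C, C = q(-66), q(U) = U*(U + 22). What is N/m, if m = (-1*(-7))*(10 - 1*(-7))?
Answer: -2544/119 ≈ -21.378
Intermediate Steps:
q(U) = U*(22 + U)
m = 119 (m = 7*(10 + 7) = 7*17 = 119)
C = 2904 (C = -66*(22 - 66) = -66*(-44) = 2904)
N = -2544 (N = 360 - 1*2904 = 360 - 2904 = -2544)
N/m = -2544/119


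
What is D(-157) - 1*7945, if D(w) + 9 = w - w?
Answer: -7954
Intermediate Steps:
D(w) = -9 (D(w) = -9 + (w - w) = -9 + 0 = -9)
D(-157) - 1*7945 = -9 - 1*7945 = -9 - 7945 = -7954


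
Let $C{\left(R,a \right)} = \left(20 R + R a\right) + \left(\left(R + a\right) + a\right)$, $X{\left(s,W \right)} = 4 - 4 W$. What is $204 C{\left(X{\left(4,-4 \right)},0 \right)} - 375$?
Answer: $85305$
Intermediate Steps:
$C{\left(R,a \right)} = 2 a + 21 R + R a$ ($C{\left(R,a \right)} = \left(20 R + R a\right) + \left(R + 2 a\right) = 2 a + 21 R + R a$)
$204 C{\left(X{\left(4,-4 \right)},0 \right)} - 375 = 204 \left(2 \cdot 0 + 21 \left(4 - -16\right) + \left(4 - -16\right) 0\right) - 375 = 204 \left(0 + 21 \left(4 + 16\right) + \left(4 + 16\right) 0\right) - 375 = 204 \left(0 + 21 \cdot 20 + 20 \cdot 0\right) - 375 = 204 \left(0 + 420 + 0\right) - 375 = 204 \cdot 420 - 375 = 85680 - 375 = 85305$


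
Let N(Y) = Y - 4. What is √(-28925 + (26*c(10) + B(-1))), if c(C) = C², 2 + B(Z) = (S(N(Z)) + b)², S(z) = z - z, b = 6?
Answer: I*√26291 ≈ 162.15*I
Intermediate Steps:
N(Y) = -4 + Y
S(z) = 0
B(Z) = 34 (B(Z) = -2 + (0 + 6)² = -2 + 6² = -2 + 36 = 34)
√(-28925 + (26*c(10) + B(-1))) = √(-28925 + (26*10² + 34)) = √(-28925 + (26*100 + 34)) = √(-28925 + (2600 + 34)) = √(-28925 + 2634) = √(-26291) = I*√26291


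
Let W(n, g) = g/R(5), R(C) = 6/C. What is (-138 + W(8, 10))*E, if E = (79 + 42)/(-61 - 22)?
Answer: 47069/249 ≈ 189.03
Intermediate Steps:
W(n, g) = 5*g/6 (W(n, g) = g/((6/5)) = g/((6*(⅕))) = g/(6/5) = g*(⅚) = 5*g/6)
E = -121/83 (E = 121/(-83) = 121*(-1/83) = -121/83 ≈ -1.4578)
(-138 + W(8, 10))*E = (-138 + (⅚)*10)*(-121/83) = (-138 + 25/3)*(-121/83) = -389/3*(-121/83) = 47069/249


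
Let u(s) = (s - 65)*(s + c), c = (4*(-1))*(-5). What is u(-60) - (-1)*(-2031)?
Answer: 2969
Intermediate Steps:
c = 20 (c = -4*(-5) = 20)
u(s) = (-65 + s)*(20 + s) (u(s) = (s - 65)*(s + 20) = (-65 + s)*(20 + s))
u(-60) - (-1)*(-2031) = (-1300 + (-60)**2 - 45*(-60)) - (-1)*(-2031) = (-1300 + 3600 + 2700) - 1*2031 = 5000 - 2031 = 2969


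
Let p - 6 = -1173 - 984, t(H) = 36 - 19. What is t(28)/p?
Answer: -17/2151 ≈ -0.0079033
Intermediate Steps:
t(H) = 17
p = -2151 (p = 6 + (-1173 - 984) = 6 - 2157 = -2151)
t(28)/p = 17/(-2151) = 17*(-1/2151) = -17/2151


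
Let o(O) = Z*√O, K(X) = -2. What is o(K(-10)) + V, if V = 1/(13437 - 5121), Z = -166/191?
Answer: 1/8316 - 166*I*√2/191 ≈ 0.00012025 - 1.2291*I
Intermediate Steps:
Z = -166/191 (Z = -166*1/191 = -166/191 ≈ -0.86911)
o(O) = -166*√O/191
V = 1/8316 ≈ 0.00012025
o(K(-10)) + V = -166*I*√2/191 + 1/8316 = 1/8316 - 166*I*√2/191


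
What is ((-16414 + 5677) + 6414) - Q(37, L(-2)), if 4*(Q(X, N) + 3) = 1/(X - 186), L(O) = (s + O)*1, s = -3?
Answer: -2574719/596 ≈ -4320.0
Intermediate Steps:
L(O) = -3 + O (L(O) = (-3 + O)*1 = -3 + O)
Q(X, N) = -3 + 1/(4*(-186 + X)) (Q(X, N) = -3 + 1/(4*(X - 186)) = -3 + 1/(4*(-186 + X)))
((-16414 + 5677) + 6414) - Q(37, L(-2)) = ((-16414 + 5677) + 6414) - (2233 - 12*37)/(4*(-186 + 37)) = (-10737 + 6414) - (2233 - 444)/(4*(-149)) = -4323 - (-1)*1789/(4*149) = -4323 - 1*(-1789/596) = -4323 + 1789/596 = -2574719/596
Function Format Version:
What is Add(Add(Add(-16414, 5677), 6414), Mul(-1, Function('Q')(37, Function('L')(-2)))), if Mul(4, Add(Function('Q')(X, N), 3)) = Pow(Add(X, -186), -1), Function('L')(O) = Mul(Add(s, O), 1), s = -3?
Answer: Rational(-2574719, 596) ≈ -4320.0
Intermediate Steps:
Function('L')(O) = Add(-3, O) (Function('L')(O) = Mul(Add(-3, O), 1) = Add(-3, O))
Function('Q')(X, N) = Add(-3, Mul(Rational(1, 4), Pow(Add(-186, X), -1))) (Function('Q')(X, N) = Add(-3, Mul(Rational(1, 4), Pow(Add(X, -186), -1))) = Add(-3, Mul(Rational(1, 4), Pow(Add(-186, X), -1))))
Add(Add(Add(-16414, 5677), 6414), Mul(-1, Function('Q')(37, Function('L')(-2)))) = Add(Add(Add(-16414, 5677), 6414), Mul(-1, Mul(Rational(1, 4), Pow(Add(-186, 37), -1), Add(2233, Mul(-12, 37))))) = Add(Add(-10737, 6414), Mul(-1, Mul(Rational(1, 4), Pow(-149, -1), Add(2233, -444)))) = Add(-4323, Mul(-1, Mul(Rational(1, 4), Rational(-1, 149), 1789))) = Add(-4323, Mul(-1, Rational(-1789, 596))) = Add(-4323, Rational(1789, 596)) = Rational(-2574719, 596)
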